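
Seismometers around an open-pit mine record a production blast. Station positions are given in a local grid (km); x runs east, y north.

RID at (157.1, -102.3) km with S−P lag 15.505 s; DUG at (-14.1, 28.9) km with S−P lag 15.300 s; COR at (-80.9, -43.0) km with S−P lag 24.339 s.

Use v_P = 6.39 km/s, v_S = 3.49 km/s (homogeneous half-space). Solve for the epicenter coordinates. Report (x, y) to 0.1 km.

(100.6, 2.7)

Distance from S−P lag: d = Δt · v_P v_S / (v_P − v_S) = Δt · (6.39·3.49)/(6.39−3.49) ≈ 7.6900·Δt.
So d_RID = 119.23, d_DUG = 117.66, d_COR = 187.17 km.
Circle about each station: (x − 157.1)² + (y + 102.3)² = 119.23²; (x + 14.1)² + (y − 28.9)² = 117.66²; (x + 80.9)² + (y + 43.0)² = 187.17².
Subtracting the RID equation from the DUG and COR equations removes the quadratic terms:
-342.4 x + 262.4 y = -33739.76
-476.0 x + 118.6 y = -47568.71
Solving the 2×2 system: x ≈ 100.6, y ≈ 2.7 km.
Check against RID (with the unrounded x, y): √((x − 157.1)²+(y + 102.3)²) = 119.23 ≈ 119.23 km. ✓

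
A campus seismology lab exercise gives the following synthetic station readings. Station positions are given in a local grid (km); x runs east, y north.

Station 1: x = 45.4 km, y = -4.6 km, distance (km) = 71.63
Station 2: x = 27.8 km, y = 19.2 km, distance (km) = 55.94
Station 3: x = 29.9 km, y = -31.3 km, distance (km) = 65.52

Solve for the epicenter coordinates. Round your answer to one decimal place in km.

(-25.8, 3.2)

Circle about each station: (x − 45.4)² + (y + 4.6)² = 71.63²; (x − 27.8)² + (y − 19.2)² = 55.94²; (x − 29.9)² + (y + 31.3)² = 65.52².
Subtracting pairs of circle equations eliminates x²+y² and gives linear equations (the radical axes):
-35.2 x + 47.6 y = 1060.73
-31.0 x − 53.4 y = 629.37
Solving the 2×2 system: x ≈ -25.8, y ≈ 3.2 km.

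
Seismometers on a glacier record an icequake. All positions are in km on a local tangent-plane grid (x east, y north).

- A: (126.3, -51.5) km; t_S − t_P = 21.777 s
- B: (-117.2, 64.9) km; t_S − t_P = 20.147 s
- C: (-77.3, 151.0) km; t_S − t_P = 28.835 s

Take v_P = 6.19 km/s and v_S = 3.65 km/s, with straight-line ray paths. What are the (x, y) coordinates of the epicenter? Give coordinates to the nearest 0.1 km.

Distance from S−P lag: d = Δt · v_P v_S / (v_P − v_S) = Δt · (6.19·3.65)/(6.19−3.65) ≈ 8.8951·Δt.
So d_A = 193.71, d_B = 179.21, d_C = 256.49 km.
Circle about each station: (x − 126.3)² + (y + 51.5)² = 193.71²; (x + 117.2)² + (y − 64.9)² = 179.21²; (x + 77.3)² + (y − 151.0)² = 256.49².
Subtracting the A equation from the B and C equations removes the quadratic terms:
-487.0 x + 232.8 y = 4751.25
-407.2 x + 405.0 y = -18091.21
Solving the 2×2 system: x ≈ -59.9, y ≈ -104.9 km.
Check against A (with the unrounded x, y): √((x − 126.3)²+(y + 51.5)²) = 193.70 ≈ 193.71 km. ✓

-59.9 km east, -104.9 km north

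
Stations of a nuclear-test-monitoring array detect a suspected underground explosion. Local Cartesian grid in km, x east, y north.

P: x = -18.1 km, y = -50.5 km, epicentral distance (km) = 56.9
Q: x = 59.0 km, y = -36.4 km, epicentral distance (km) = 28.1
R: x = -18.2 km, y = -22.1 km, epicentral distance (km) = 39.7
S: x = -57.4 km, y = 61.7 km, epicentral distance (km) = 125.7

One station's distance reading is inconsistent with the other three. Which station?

Solve using three stations at a time. Using P, Q, S (subtract circle equations pairwise → linear system) gives (x, y) ≈ (33.1, -25.6).
Distances from that point to each station vs reported:
  P: calculated 56.9 vs reported 56.9 → residual 0.0 km
  Q: calculated 28.1 vs reported 28.1 → residual 0.0 km
  R: calculated 51.4 vs reported 39.7 → residual 11.7 km
  S: calculated 125.7 vs reported 125.7 → residual 0.0 km
P, Q, S are mutually consistent (residuals ≈ 0); R is off by 11.7 km.

R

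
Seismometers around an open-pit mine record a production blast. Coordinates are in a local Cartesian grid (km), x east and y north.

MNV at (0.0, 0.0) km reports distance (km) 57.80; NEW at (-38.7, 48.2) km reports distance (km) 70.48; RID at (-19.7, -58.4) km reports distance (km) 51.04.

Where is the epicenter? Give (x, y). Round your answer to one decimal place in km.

(-54.0, -20.6)

Circle about each station: x² + y² = 57.80²; (x + 38.7)² + (y − 48.2)² = 70.48²; (x + 19.7)² + (y + 58.4)² = 51.04².
Subtracting the MNV equation from the NEW and RID equations removes the quadratic terms:
-77.4 x + 96.4 y = 2194.34
-39.4 x − 116.8 y = 4534.41
Solving the 2×2 system: x ≈ -54.0, y ≈ -20.6 km.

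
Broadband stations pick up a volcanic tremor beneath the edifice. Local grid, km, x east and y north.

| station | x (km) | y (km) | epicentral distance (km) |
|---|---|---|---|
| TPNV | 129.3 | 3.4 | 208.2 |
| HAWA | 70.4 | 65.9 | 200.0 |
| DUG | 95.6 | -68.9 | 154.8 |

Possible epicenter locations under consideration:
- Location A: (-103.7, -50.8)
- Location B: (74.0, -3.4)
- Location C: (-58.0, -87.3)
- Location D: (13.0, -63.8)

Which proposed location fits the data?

For each candidate, compare |candidate − station| to the reported distance:
Location A: residuals TPNV 31.0, HAWA 9.6, DUG 45.3 → max 45.3 km
Location B: residuals TPNV 152.5, HAWA 130.6, DUG 85.8 → max 152.5 km
Location C: residuals TPNV 0.1, HAWA 0.1, DUG 0.1 → max 0.1 km
Location D: residuals TPNV 73.9, HAWA 58.2, DUG 72.0 → max 73.9 km
Only Location C has all residuals ≈ 0.

Location C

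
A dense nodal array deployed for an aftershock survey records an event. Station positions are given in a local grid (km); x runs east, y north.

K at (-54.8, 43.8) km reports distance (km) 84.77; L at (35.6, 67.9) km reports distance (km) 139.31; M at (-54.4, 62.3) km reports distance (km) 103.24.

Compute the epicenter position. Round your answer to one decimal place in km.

(-51.4, -40.9)

Circle about each station: (x + 54.8)² + (y − 43.8)² = 84.77²; (x − 35.6)² + (y − 67.9)² = 139.31²; (x + 54.4)² + (y − 62.3)² = 103.24².
Subtracting pairs of circle equations eliminates x²+y² and gives linear equations (the radical axes):
180.8 x + 48.2 y = -11265.03
0.8 x + 37.0 y = -1553.37
Solving the 2×2 system: x ≈ -51.4, y ≈ -40.9 km.
Check against K (with the unrounded x, y): √((x + 54.8)²+(y − 43.8)²) = 84.74 ≈ 84.77 km. ✓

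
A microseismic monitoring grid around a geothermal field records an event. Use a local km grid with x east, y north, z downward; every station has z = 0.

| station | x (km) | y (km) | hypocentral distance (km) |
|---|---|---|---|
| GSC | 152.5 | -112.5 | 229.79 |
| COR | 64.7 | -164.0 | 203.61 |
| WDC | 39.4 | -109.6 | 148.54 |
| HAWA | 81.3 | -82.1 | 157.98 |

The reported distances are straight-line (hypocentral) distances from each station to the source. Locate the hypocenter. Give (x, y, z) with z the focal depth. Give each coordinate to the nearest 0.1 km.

Each station gives a sphere (x−x_i)² + (y−y_i)² + z² = d_i² (stations at z=0).
Subtracting the GSC sphere from COR and WDC: z² cancels, leaving linear equations in x and y:
-175.6 x − 103.0 y = 6516.00
-226.2 x + 5.8 y = 8391.33
Solving: x ≈ -37.097, y ≈ -0.017 km (keep extra digits for the depth step; rounded: -37.1, -0.0).
Then from the GSC sphere: z² = 229.79² − (x − 152.5)² − (y + 112.5)² with x = -37.097, y = -0.017, so z ≈ 64.838 ≈ 64.8 km.

x ≈ -37.1 km, y ≈ -0.0 km, depth ≈ 64.8 km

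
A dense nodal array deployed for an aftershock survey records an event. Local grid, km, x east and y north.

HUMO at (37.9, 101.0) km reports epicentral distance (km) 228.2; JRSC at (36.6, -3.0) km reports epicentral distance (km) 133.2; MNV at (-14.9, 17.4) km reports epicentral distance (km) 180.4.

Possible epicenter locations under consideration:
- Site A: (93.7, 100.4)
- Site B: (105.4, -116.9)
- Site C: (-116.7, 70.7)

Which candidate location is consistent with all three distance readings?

For each candidate, compare |candidate − station| to the reported distance:
Site A: residuals HUMO 172.4, JRSC 15.1, MNV 43.7 → max 172.4 km
Site B: residuals HUMO 0.1, JRSC 0.1, MNV 0.1 → max 0.1 km
Site C: residuals HUMO 70.7, JRSC 36.9, MNV 65.5 → max 70.7 km
Only Site B has all residuals ≈ 0.

Site B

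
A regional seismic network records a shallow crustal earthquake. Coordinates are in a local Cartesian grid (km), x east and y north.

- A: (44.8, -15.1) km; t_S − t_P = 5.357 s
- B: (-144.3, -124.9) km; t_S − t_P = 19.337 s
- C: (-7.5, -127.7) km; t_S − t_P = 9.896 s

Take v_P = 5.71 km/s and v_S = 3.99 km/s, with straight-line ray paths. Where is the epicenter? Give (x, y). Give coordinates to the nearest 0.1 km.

x ≈ 102.5 km, y ≈ -56.4 km

Distance from S−P lag: d = Δt · v_P v_S / (v_P − v_S) = Δt · (5.71·3.99)/(5.71−3.99) ≈ 13.2459·Δt.
So d_A = 70.96, d_B = 256.14, d_C = 131.08 km.
Circle about each station: (x − 44.8)² + (y + 15.1)² = 70.96²; (x + 144.3)² + (y + 124.9)² = 256.14²; (x + 7.5)² + (y + 127.7)² = 131.08².
Subtracting pairs of circle equations eliminates x²+y² and gives linear equations (the radical axes):
-378.2 x − 219.6 y = -26384.93
-104.6 x − 225.2 y = 1981.85
Solving the 2×2 system: x ≈ 102.5, y ≈ -56.4 km.
Check against A (with the unrounded x, y): √((x − 44.8)²+(y + 15.1)²) = 70.99 ≈ 70.96 km. ✓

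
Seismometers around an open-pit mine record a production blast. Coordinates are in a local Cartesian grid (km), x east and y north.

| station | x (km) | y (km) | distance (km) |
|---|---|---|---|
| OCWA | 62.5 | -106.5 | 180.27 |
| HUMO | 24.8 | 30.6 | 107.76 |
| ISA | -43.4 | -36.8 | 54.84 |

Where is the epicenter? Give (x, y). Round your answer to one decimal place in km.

Circle about each station: (x − 62.5)² + (y + 106.5)² = 180.27²; (x − 24.8)² + (y − 30.6)² = 107.76²; (x + 43.4)² + (y + 36.8)² = 54.84².
Subtracting pairs of circle equations eliminates x²+y² and gives linear equations (the radical axes):
-75.4 x + 274.2 y = 7187.96
-211.8 x + 139.4 y = 17479.15
Solving the 2×2 system: x ≈ -79.7, y ≈ 4.3 km.
Check against OCWA (with the unrounded x, y): √((x − 62.5)²+(y + 106.5)²) = 180.27 ≈ 180.27 km. ✓

(-79.7, 4.3)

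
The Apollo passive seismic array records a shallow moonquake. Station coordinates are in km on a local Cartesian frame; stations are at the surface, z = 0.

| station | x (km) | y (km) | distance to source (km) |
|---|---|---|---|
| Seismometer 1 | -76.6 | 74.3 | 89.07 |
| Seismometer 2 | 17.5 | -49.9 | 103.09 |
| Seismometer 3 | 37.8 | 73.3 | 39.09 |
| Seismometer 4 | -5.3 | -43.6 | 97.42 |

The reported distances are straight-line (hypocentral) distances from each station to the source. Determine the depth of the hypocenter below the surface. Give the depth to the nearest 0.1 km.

Each station gives a sphere (x−x_i)² + (y−y_i)² + z² = d_i² (stations at z=0).
Subtracting the Seismometer 1 sphere from Seismometer 2 and Seismometer 3: z² cancels, leaving linear equations in x and y:
188.2 x − 248.4 y = -11285.87
228.8 x − 2.0 y = 1819.12
Solving: x ≈ 8.403, y ≈ 51.801 km (keep extra digits for the depth step; rounded: 8.4, 51.8).
Then from the Seismometer 1 sphere: z² = 89.07² − (x + 76.6)² − (y − 74.3)² with x = 8.403, y = 51.801, so z ≈ 14.204 ≈ 14.2 km.

depth ≈ 14.2 km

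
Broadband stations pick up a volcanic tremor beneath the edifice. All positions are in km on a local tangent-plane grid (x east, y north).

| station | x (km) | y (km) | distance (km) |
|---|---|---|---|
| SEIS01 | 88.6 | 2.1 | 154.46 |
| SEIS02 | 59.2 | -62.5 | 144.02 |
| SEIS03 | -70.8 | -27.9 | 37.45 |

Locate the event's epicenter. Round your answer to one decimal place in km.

-65.7 km east, 9.2 km north

Circle about each station: (x − 88.6)² + (y − 2.1)² = 154.46²; (x − 59.2)² + (y + 62.5)² = 144.02²; (x + 70.8)² + (y + 27.9)² = 37.45².
Subtracting pairs of circle equations eliminates x²+y² and gives linear equations (the radical axes):
-58.8 x − 129.2 y = 2672.65
-318.8 x − 60.0 y = 20392.07
Solving the 2×2 system: x ≈ -65.7, y ≈ 9.2 km.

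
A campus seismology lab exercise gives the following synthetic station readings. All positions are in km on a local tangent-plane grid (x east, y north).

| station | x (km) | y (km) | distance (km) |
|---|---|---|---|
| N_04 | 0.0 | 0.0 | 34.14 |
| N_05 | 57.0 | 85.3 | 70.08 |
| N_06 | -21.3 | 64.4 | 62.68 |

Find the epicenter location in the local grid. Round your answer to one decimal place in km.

Circle about each station: x² + y² = 34.14²; (x − 57.0)² + (y − 85.3)² = 70.08²; (x + 21.3)² + (y − 64.4)² = 62.68².
Subtracting the N_04 equation from the N_05 and N_06 equations removes the quadratic terms:
114.0 x + 170.6 y = 6779.42
-42.6 x + 128.8 y = 1837.81
Solving the 2×2 system: x ≈ 25.5, y ≈ 22.7 km.

x ≈ 25.5 km, y ≈ 22.7 km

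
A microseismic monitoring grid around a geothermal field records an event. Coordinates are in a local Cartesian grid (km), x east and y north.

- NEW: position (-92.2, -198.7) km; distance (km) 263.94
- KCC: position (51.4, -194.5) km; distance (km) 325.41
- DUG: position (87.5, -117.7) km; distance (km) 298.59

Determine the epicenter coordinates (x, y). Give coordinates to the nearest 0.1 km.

Circle about each station: (x + 92.2)² + (y + 198.7)² = 263.94²; (x − 51.4)² + (y + 194.5)² = 325.41²; (x − 87.5)² + (y + 117.7)² = 298.59².
Subtracting the NEW equation from the KCC and DUG equations removes the quadratic terms:
287.2 x + 8.4 y = -43737.66
359.4 x + 162.0 y = -45964.65
Solving the 2×2 system: x ≈ -154.0, y ≈ 57.9 km.

(-154.0, 57.9)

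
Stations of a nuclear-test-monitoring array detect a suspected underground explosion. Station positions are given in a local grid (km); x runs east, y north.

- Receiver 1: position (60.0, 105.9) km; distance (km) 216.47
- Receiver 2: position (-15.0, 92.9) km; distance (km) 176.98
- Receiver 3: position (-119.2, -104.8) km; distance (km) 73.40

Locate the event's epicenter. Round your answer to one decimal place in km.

Circle about each station: (x − 60.0)² + (y − 105.9)² = 216.47²; (x + 15.0)² + (y − 92.9)² = 176.98²; (x + 119.2)² + (y + 104.8)² = 73.40².
Subtracting the Receiver 1 equation from the Receiver 2 and Receiver 3 equations removes the quadratic terms:
-150.0 x − 26.0 y = 9577.94
-358.4 x − 421.4 y = 51848.57
Solving the 2×2 system: x ≈ -49.9, y ≈ -80.6 km.

x ≈ -49.9 km, y ≈ -80.6 km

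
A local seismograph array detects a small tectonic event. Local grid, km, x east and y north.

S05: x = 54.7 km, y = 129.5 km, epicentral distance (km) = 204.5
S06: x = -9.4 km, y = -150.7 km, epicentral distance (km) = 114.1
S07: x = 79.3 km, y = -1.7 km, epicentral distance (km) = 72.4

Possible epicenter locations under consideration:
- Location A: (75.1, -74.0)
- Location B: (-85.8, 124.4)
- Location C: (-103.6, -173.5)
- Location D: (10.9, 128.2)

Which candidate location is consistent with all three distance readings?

For each candidate, compare |candidate − station| to the reported distance:
Location A: residuals S05 0.0, S06 0.0, S07 0.0 → max 0.0 km
Location B: residuals S05 63.9, S06 171.4, S07 135.3 → max 171.4 km
Location C: residuals S05 137.4, S06 17.2, S07 178.5 → max 178.5 km
Location D: residuals S05 160.7, S06 165.5, S07 74.4 → max 165.5 km
Only Location A has all residuals ≈ 0.

Location A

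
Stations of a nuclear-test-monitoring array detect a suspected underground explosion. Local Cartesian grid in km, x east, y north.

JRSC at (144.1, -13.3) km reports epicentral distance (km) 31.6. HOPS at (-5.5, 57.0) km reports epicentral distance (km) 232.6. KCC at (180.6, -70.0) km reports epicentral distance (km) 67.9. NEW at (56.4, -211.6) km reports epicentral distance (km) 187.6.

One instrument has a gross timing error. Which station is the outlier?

HOPS

Solve using three stations at a time. Using JRSC, KCC, NEW (subtract circle equations pairwise → linear system) gives (x, y) ≈ (121.9, -35.8).
Distances from that point to each station vs reported:
  JRSC: calculated 31.6 vs reported 31.6 → residual 0.0 km
  HOPS: calculated 157.7 vs reported 232.6 → residual 74.9 km
  KCC: calculated 67.9 vs reported 67.9 → residual 0.0 km
  NEW: calculated 187.6 vs reported 187.6 → residual 0.0 km
JRSC, KCC, NEW are mutually consistent (residuals ≈ 0); HOPS is off by 74.9 km.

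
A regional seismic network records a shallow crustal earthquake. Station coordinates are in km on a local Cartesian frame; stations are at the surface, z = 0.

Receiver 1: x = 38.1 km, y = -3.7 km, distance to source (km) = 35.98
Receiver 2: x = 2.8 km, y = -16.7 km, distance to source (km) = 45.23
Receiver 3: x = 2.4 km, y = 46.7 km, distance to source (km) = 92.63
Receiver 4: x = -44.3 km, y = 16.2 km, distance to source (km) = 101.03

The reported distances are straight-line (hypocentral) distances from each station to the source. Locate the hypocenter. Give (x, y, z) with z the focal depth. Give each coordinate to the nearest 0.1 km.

Each station gives a sphere (x−x_i)² + (y−y_i)² + z² = d_i² (stations at z=0).
Subtracting the Receiver 1 sphere from Receiver 2 and Receiver 3: z² cancels, leaving linear equations in x and y:
-70.6 x − 26.0 y = -1929.76
-71.4 x + 100.8 y = -6564.41
Solving: x ≈ 40.700, y ≈ -36.294 km (keep extra digits for the depth step; rounded: 40.7, -36.3).
Then from the Receiver 1 sphere: z² = 35.98² − (x − 38.1)² − (y + 3.7)² with x = 40.700, y = -36.294, so z ≈ 15.014 ≈ 15.0 km.

(40.7, -36.3, 15.0)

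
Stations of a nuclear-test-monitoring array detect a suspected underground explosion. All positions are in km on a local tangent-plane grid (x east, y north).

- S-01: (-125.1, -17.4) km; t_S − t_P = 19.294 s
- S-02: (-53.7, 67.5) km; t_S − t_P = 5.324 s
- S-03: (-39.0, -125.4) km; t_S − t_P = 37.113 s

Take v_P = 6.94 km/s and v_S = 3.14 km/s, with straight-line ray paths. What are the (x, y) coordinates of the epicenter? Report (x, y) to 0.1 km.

-79.7 km east, 83.5 km north

Distance from S−P lag: d = Δt · v_P v_S / (v_P − v_S) = Δt · (6.94·3.14)/(6.94−3.14) ≈ 5.7346·Δt.
So d_S-01 = 110.64, d_S-02 = 30.53, d_S-03 = 212.83 km.
Circle about each station: (x + 125.1)² + (y + 17.4)² = 110.64²; (x + 53.7)² + (y − 67.5)² = 30.53²; (x + 39.0)² + (y + 125.4)² = 212.83².
Subtracting the S-01 equation from the S-02 and S-03 equations removes the quadratic terms:
142.8 x + 169.8 y = 2796.30
172.2 x − 216.0 y = -31762.01
Solving the 2×2 system: x ≈ -79.7, y ≈ 83.5 km.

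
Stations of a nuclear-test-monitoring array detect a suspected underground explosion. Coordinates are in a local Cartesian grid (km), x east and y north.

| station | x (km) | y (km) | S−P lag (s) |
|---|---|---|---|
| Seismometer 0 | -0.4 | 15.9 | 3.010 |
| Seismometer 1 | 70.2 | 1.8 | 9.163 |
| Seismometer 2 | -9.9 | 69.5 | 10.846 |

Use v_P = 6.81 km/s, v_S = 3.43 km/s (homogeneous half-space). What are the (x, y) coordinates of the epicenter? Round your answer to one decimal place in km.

Distance from S−P lag: d = Δt · v_P v_S / (v_P − v_S) = Δt · (6.81·3.43)/(6.81−3.43) ≈ 6.9107·Δt.
So d_Seismometer 0 = 20.80, d_Seismometer 1 = 63.32, d_Seismometer 2 = 74.95 km.
Circle about each station: (x + 0.4)² + (y − 15.9)² = 20.80²; (x − 70.2)² + (y − 1.8)² = 63.32²; (x + 9.9)² + (y − 69.5)² = 74.95².
Subtracting the Seismometer 0 equation from the Seismometer 1 and Seismometer 2 equations removes the quadratic terms:
141.2 x − 28.2 y = 1101.53
-19.0 x + 107.2 y = -509.57
Solving the 2×2 system: x ≈ 7.1, y ≈ -3.5 km.

7.1 km east, -3.5 km north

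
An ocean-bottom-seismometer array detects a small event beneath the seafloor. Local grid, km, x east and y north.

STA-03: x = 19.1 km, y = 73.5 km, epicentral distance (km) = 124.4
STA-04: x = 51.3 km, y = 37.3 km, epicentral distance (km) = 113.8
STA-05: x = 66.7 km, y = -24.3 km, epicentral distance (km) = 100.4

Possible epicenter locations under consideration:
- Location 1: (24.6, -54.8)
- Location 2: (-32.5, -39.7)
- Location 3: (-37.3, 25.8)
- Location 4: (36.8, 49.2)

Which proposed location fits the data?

For each candidate, compare |candidate − station| to the reported distance:
Location 1: residuals STA-03 4.0, STA-04 17.9, STA-05 48.4 → max 48.4 km
Location 2: residuals STA-03 0.0, STA-04 0.0, STA-05 0.0 → max 0.0 km
Location 3: residuals STA-03 50.5, STA-04 24.5, STA-05 15.0 → max 50.5 km
Location 4: residuals STA-03 94.3, STA-04 95.0, STA-05 21.1 → max 95.0 km
Only Location 2 has all residuals ≈ 0.

Location 2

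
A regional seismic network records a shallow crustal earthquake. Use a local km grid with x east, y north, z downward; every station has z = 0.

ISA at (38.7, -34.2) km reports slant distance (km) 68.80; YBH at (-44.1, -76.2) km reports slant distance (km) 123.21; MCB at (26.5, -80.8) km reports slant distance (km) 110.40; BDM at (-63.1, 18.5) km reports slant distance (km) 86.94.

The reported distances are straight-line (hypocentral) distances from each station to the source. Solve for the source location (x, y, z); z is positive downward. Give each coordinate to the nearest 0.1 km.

Each station gives a sphere (x−x_i)² + (y−y_i)² + z² = d_i² (stations at z=0).
Subtracting the ISA sphere from YBH and MCB: z² cancels, leaving linear equations in x and y:
-165.6 x − 84.0 y = -5363.34
-24.4 x − 93.2 y = -2891.16
Solving: x ≈ 19.202, y ≈ 25.994 km (keep extra digits for the depth step; rounded: 19.2, 26.0).
Then from the ISA sphere: z² = 68.80² − (x − 38.7)² − (y + 34.2)² with x = 19.202, y = 25.994, so z ≈ 27.018 ≈ 27.0 km.

x ≈ 19.2 km, y ≈ 26.0 km, depth ≈ 27.0 km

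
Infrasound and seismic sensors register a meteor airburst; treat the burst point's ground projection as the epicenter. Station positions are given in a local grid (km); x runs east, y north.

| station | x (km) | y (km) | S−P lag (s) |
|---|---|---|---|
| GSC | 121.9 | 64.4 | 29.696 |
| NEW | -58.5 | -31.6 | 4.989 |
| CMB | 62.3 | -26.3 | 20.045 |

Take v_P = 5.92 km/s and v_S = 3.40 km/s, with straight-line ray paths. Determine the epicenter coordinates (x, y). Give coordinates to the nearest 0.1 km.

x ≈ -97.8 km, y ≈ -25.0 km

Distance from S−P lag: d = Δt · v_P v_S / (v_P − v_S) = Δt · (5.92·3.40)/(5.92−3.40) ≈ 7.9873·Δt.
So d_GSC = 237.19, d_NEW = 39.85, d_CMB = 160.11 km.
Circle about each station: (x − 121.9)² + (y − 64.4)² = 237.19²; (x + 58.5)² + (y + 31.6)² = 39.85²; (x − 62.3)² + (y + 26.3)² = 160.11².
Subtracting the GSC equation from the NEW and CMB equations removes the quadratic terms:
-360.8 x − 192.0 y = 40084.91
-119.2 x − 181.4 y = 16189.89
Solving the 2×2 system: x ≈ -97.8, y ≈ -25.0 km.
Check against GSC (with the unrounded x, y): √((x − 121.9)²+(y − 64.4)²) = 237.19 ≈ 237.19 km. ✓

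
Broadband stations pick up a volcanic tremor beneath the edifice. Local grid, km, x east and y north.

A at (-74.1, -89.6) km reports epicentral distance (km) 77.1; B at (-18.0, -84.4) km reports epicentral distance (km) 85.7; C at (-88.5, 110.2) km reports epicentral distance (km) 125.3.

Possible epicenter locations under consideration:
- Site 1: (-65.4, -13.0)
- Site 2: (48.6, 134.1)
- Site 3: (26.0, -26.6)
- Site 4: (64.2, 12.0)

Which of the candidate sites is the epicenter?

Site 1

For each candidate, compare |candidate − station| to the reported distance:
Site 1: residuals A 0.0, B 0.0, C 0.0 → max 0.0 km
Site 2: residuals A 178.0, B 142.7, C 13.9 → max 178.0 km
Site 3: residuals A 41.2, B 13.1, C 53.1 → max 53.1 km
Site 4: residuals A 94.5, B 41.0, C 56.3 → max 94.5 km
Only Site 1 has all residuals ≈ 0.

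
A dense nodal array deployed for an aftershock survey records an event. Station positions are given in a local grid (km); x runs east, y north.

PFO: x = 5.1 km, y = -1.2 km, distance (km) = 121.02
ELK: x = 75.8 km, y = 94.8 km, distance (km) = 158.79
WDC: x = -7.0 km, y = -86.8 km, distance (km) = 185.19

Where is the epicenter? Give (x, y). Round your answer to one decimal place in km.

Circle about each station: (x − 5.1)² + (y + 1.2)² = 121.02²; (x − 75.8)² + (y − 94.8)² = 158.79²; (x + 7.0)² + (y + 86.8)² = 185.19².
Subtracting the PFO equation from the ELK and WDC equations removes the quadratic terms:
141.4 x + 192.0 y = 4136.81
-24.2 x − 171.2 y = -12093.71
Solving the 2×2 system: x ≈ -82.5, y ≈ 82.3 km.

-82.5 km east, 82.3 km north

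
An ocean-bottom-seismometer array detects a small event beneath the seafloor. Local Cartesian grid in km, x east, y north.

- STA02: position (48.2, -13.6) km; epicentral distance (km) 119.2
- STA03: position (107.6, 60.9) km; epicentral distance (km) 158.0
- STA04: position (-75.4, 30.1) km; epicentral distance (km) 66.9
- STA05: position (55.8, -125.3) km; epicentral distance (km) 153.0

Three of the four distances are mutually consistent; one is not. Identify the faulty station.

STA03

Solve using three stations at a time. Using STA02, STA04, STA05 (subtract circle equations pairwise → linear system) gives (x, y) ≈ (-68.8, -36.5).
Distances from that point to each station vs reported:
  STA02: calculated 119.2 vs reported 119.2 → residual 0.0 km
  STA03: calculated 201.5 vs reported 158.0 → residual 43.5 km
  STA04: calculated 66.9 vs reported 66.9 → residual 0.0 km
  STA05: calculated 153.0 vs reported 153.0 → residual 0.0 km
STA02, STA04, STA05 are mutually consistent (residuals ≈ 0); STA03 is off by 43.5 km.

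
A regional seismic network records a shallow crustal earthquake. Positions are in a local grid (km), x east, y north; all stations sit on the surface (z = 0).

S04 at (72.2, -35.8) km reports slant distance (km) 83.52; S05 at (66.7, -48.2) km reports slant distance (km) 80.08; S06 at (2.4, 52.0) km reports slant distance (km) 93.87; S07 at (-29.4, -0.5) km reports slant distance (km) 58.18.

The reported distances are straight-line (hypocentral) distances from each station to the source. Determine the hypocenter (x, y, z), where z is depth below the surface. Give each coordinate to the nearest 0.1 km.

Each station gives a sphere (x−x_i)² + (y−y_i)² + z² = d_i² (stations at z=0).
Subtracting the S04 sphere from S05 and S06: z² cancels, leaving linear equations in x and y:
-11.0 x − 24.8 y = 840.43
-139.6 x + 175.6 y = -5620.71
Solving: x ≈ -1.518, y ≈ -33.215 km (keep extra digits for the depth step; rounded: -1.5, -33.2).
Then from the S04 sphere: z² = 83.52² − (x − 72.2)² − (y + 35.8)² with x = -1.518, y = -33.215, so z ≈ 39.174 ≈ 39.2 km.
Check against S07 (with the unrounded solution): distance 58.16 ≈ 58.18 km. ✓

x ≈ -1.5 km, y ≈ -33.2 km, depth ≈ 39.2 km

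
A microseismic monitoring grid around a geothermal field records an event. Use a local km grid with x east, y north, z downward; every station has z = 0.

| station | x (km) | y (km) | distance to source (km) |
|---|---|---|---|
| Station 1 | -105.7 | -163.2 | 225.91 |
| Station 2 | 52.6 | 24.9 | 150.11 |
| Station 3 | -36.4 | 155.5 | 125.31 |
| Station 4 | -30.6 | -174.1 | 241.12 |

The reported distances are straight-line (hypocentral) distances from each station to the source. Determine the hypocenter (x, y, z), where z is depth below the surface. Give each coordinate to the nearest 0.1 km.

Each station gives a sphere (x−x_i)² + (y−y_i)² + z² = d_i² (stations at z=0).
Subtracting the Station 1 sphere from Station 2 and Station 3: z² cancels, leaving linear equations in x and y:
316.6 x + 376.2 y = -5917.64
138.6 x + 637.4 y = 23031.21
Solving: x ≈ -83.097, y ≈ 54.202 km (keep extra digits for the depth step; rounded: -83.1, 54.2).
Then from the Station 1 sphere: z² = 225.91² − (x + 105.7)² − (y + 163.2)² with x = -83.097, y = 54.202, so z ≈ 57.103 ≈ 57.1 km.

x ≈ -83.1 km, y ≈ 54.2 km, depth ≈ 57.1 km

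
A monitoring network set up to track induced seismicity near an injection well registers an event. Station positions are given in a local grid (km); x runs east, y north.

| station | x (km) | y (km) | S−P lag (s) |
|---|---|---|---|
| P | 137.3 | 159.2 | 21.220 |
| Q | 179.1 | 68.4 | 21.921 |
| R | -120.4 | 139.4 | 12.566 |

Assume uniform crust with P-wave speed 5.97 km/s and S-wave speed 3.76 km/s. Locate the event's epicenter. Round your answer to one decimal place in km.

-41.6 km east, 39.0 km north

Distance from S−P lag: d = Δt · v_P v_S / (v_P − v_S) = Δt · (5.97·3.76)/(5.97−3.76) ≈ 10.1571·Δt.
So d_P = 215.53, d_Q = 222.65, d_R = 127.63 km.
Circle about each station: (x − 137.3)² + (y − 159.2)² = 215.53²; (x − 179.1)² + (y − 68.4)² = 222.65²; (x + 120.4)² + (y − 139.4)² = 127.63².
Subtracting the P equation from the Q and R equations removes the quadratic terms:
83.6 x − 181.6 y = -10560.40
-515.4 x − 39.6 y = 19896.35
Solving the 2×2 system: x ≈ -41.6, y ≈ 39.0 km.
Check against P (with the unrounded x, y): √((x − 137.3)²+(y − 159.2)²) = 215.53 ≈ 215.53 km. ✓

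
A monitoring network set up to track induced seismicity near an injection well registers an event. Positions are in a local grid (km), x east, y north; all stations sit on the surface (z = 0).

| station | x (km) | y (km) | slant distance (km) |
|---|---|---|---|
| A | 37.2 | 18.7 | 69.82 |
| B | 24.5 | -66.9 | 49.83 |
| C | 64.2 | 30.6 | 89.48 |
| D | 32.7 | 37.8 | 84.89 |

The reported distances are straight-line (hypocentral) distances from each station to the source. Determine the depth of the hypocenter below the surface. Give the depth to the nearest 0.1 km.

39.1 km

Each station gives a sphere (x−x_i)² + (y−y_i)² + z² = d_i² (stations at z=0).
Subtracting the A sphere from B and C: z² cancels, leaving linear equations in x and y:
-25.4 x − 171.2 y = 5734.13
54.0 x + 23.8 y = 192.63
Solving: x ≈ 19.612, y ≈ -36.403 km (keep extra digits for the depth step; rounded: 19.6, -36.4).
Then from the A sphere: z² = 69.82² − (x − 37.2)² − (y − 18.7)² with x = 19.612, y = -36.403, so z ≈ 39.104 ≈ 39.1 km.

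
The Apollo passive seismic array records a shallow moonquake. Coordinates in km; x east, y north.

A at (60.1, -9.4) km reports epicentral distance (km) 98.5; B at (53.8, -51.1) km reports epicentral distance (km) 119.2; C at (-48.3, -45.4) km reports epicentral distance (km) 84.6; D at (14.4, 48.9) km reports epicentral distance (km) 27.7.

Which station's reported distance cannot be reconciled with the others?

Solve using three stations at a time. Using A, B, C (subtract circle equations pairwise → linear system) gives (x, y) ≈ (-27.1, 36.5).
Distances from that point to each station vs reported:
  A: calculated 98.5 vs reported 98.5 → residual 0.0 km
  B: calculated 119.2 vs reported 119.2 → residual 0.0 km
  C: calculated 84.6 vs reported 84.6 → residual 0.0 km
  D: calculated 43.3 vs reported 27.7 → residual 15.6 km
A, B, C are mutually consistent (residuals ≈ 0); D is off by 15.6 km.

D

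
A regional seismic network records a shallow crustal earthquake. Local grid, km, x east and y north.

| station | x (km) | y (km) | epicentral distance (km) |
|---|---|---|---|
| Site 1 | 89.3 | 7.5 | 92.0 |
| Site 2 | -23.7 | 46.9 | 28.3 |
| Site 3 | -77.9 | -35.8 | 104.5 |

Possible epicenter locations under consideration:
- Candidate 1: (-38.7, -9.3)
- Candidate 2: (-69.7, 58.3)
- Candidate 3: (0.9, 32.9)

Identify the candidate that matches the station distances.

For each candidate, compare |candidate − station| to the reported distance:
Candidate 1: residuals Site 1 37.1, Site 2 29.9, Site 3 57.2 → max 57.2 km
Candidate 2: residuals Site 1 74.9, Site 2 19.1, Site 3 10.0 → max 74.9 km
Candidate 3: residuals Site 1 0.0, Site 2 0.0, Site 3 0.0 → max 0.0 km
Only Candidate 3 has all residuals ≈ 0.

Candidate 3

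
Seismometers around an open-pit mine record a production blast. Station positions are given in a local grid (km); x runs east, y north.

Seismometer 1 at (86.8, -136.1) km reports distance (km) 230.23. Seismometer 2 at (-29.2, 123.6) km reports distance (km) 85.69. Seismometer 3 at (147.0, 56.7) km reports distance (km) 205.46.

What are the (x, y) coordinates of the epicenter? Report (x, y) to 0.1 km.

Circle about each station: (x − 86.8)² + (y + 136.1)² = 230.23²; (x + 29.2)² + (y − 123.6)² = 85.69²; (x − 147.0)² + (y − 56.7)² = 205.46².
Subtracting the Seismometer 1 equation from the Seismometer 2 and Seismometer 3 equations removes the quadratic terms:
-232.0 x + 519.4 y = 35735.23
120.4 x + 385.6 y = 9558.48
Solving the 2×2 system: x ≈ -58.0, y ≈ 42.9 km.
Check against Seismometer 1 (with the unrounded x, y): √((x − 86.8)²+(y + 136.1)²) = 230.23 ≈ 230.23 km. ✓

-58.0 km east, 42.9 km north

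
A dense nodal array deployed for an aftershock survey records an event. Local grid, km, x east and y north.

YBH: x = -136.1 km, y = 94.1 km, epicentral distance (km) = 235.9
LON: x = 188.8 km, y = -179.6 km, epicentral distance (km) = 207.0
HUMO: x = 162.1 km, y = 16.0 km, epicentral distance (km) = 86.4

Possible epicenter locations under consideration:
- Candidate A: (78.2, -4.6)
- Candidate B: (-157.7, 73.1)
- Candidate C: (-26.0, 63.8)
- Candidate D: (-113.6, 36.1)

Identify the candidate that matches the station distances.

For each candidate, compare |candidate − station| to the reported distance:
Candidate A: residuals YBH 0.0, LON 0.0, HUMO 0.0 → max 0.0 km
Candidate B: residuals YBH 205.8, LON 221.9, HUMO 238.5 → max 238.5 km
Candidate C: residuals YBH 121.7, LON 117.6, HUMO 107.7 → max 121.7 km
Candidate D: residuals YBH 173.7, LON 164.4, HUMO 190.0 → max 190.0 km
Only Candidate A has all residuals ≈ 0.

Candidate A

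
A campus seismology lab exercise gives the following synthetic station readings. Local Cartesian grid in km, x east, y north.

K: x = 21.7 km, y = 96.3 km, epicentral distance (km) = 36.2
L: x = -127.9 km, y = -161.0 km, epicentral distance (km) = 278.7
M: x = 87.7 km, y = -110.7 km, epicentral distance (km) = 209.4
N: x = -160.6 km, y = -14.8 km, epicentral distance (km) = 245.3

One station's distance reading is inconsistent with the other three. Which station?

Solve using three stations at a time. Using K, M, N (subtract circle equations pairwise → linear system) gives (x, y) ≈ (58.0, 96.6).
Distances from that point to each station vs reported:
  K: calculated 36.3 vs reported 36.2 → residual 0.1 km
  L: calculated 317.6 vs reported 278.7 → residual 38.9 km
  M: calculated 209.4 vs reported 209.4 → residual 0.0 km
  N: calculated 245.3 vs reported 245.3 → residual 0.0 km
K, M, N are mutually consistent (residuals ≈ 0); L is off by 38.9 km.

L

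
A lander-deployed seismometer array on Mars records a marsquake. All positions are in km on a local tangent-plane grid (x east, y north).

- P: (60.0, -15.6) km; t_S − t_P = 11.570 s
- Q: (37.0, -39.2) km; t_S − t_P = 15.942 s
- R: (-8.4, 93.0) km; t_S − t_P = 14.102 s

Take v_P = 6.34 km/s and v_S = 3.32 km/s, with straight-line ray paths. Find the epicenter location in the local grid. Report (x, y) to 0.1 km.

(84.6, 61.2)

Distance from S−P lag: d = Δt · v_P v_S / (v_P − v_S) = Δt · (6.34·3.32)/(6.34−3.32) ≈ 6.9698·Δt.
So d_P = 80.64, d_Q = 111.11, d_R = 98.29 km.
Circle about each station: (x − 60.0)² + (y + 15.6)² = 80.64²; (x − 37.0)² + (y + 39.2)² = 111.11²; (x + 8.4)² + (y − 93.0)² = 98.29².
Subtracting the P equation from the Q and R equations removes the quadratic terms:
-46.0 x − 47.2 y = -6780.34
-136.8 x + 217.2 y = 1718.09
Solving the 2×2 system: x ≈ 84.6, y ≈ 61.2 km.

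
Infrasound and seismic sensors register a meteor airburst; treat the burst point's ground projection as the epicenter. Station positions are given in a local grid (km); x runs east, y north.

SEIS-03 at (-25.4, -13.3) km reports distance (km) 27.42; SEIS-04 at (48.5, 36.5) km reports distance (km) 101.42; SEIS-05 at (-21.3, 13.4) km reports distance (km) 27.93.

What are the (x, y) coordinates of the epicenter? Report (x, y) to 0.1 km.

(-47.3, 3.2)

Circle about each station: (x + 25.4)² + (y + 13.3)² = 27.42²; (x − 48.5)² + (y − 36.5)² = 101.42²; (x + 21.3)² + (y − 13.4)² = 27.93².
Subtracting the SEIS-03 equation from the SEIS-04 and SEIS-05 equations removes the quadratic terms:
147.8 x + 99.6 y = -6671.71
8.2 x + 53.4 y = -217.03
Solving the 2×2 system: x ≈ -47.3, y ≈ 3.2 km.
Check against SEIS-03 (with the unrounded x, y): √((x + 25.4)²+(y + 13.3)²) = 27.42 ≈ 27.42 km. ✓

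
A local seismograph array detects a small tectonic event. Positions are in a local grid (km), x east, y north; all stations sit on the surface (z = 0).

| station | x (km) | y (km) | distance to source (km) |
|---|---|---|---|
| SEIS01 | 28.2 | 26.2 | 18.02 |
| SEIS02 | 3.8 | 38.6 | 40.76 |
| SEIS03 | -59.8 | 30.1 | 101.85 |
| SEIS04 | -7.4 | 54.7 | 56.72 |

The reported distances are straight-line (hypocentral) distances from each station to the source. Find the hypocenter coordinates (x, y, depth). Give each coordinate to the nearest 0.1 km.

(41.3, 28.3, 12.2)

Each station gives a sphere (x−x_i)² + (y−y_i)² + z² = d_i² (stations at z=0).
Subtracting the SEIS01 sphere from SEIS02 and SEIS03: z² cancels, leaving linear equations in x and y:
-48.8 x + 24.8 y = -1313.94
-176.0 x + 7.8 y = -7048.33
Solving: x ≈ 41.301, y ≈ 28.288 km (keep extra digits for the depth step; rounded: 41.3, 28.3).
Then from the SEIS01 sphere: z² = 18.02² − (x − 28.2)² − (y − 26.2)² with x = 41.301, y = 28.288, so z ≈ 12.195 ≈ 12.2 km.
Check against SEIS04 (with the unrounded solution): distance 56.73 ≈ 56.72 km. ✓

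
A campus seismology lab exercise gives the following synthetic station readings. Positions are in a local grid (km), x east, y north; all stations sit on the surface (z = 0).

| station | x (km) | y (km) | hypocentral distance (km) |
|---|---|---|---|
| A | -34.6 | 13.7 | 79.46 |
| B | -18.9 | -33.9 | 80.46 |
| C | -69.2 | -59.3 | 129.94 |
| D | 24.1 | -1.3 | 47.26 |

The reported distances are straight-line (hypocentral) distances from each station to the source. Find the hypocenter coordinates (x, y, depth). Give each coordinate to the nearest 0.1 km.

Each station gives a sphere (x−x_i)² + (y−y_i)² + z² = d_i² (stations at z=0).
Subtracting the A sphere from B and C: z² cancels, leaving linear equations in x and y:
31.4 x − 95.2 y = -38.35
-69.2 x − 146.0 y = -3650.23
Solving: x ≈ 30.603, y ≈ 10.497 km (keep extra digits for the depth step; rounded: 30.6, 10.5).
Then from the A sphere: z² = 79.46² − (x + 34.6)² − (y − 13.7)² with x = 30.603, y = 10.497, so z ≈ 45.301 ≈ 45.3 km.

x ≈ 30.6 km, y ≈ 10.5 km, depth ≈ 45.3 km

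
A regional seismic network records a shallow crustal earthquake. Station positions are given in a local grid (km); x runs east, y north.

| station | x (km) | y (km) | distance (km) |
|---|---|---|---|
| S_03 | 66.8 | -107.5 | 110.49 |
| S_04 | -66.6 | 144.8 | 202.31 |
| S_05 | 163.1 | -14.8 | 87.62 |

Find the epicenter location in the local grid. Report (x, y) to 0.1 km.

77.2 km east, 2.5 km north

Circle about each station: (x − 66.8)² + (y + 107.5)² = 110.49²; (x + 66.6)² + (y − 144.8)² = 202.31²; (x − 163.1)² + (y + 14.8)² = 87.62².
Subtracting the S_03 equation from the S_04 and S_05 equations removes the quadratic terms:
-266.8 x + 504.6 y = -19337.19
192.6 x + 185.4 y = 15332.94
Solving the 2×2 system: x ≈ 77.2, y ≈ 2.5 km.
Check against S_03 (with the unrounded x, y): √((x − 66.8)²+(y + 107.5)²) = 110.49 ≈ 110.49 km. ✓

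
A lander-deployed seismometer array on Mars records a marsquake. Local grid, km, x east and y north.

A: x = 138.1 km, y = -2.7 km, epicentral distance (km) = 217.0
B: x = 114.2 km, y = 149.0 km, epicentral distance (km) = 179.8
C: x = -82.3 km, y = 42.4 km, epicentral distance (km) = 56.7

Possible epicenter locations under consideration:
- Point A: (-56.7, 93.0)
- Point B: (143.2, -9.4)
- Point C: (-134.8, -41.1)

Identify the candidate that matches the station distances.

For each candidate, compare |candidate − station| to the reported distance:
Point A: residuals A 0.0, B 0.0, C 0.0 → max 0.0 km
Point B: residuals A 208.6, B 18.8, C 174.7 → max 208.6 km
Point C: residuals A 58.6, B 133.5, C 41.9 → max 133.5 km
Only Point A has all residuals ≈ 0.

Point A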